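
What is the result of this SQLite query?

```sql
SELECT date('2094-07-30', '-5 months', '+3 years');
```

2097-03-02

Adding -5 months to 2094-07-30 targets 2094-02-30. February 2094 has only 28 days, so SQLite normalizes the 2-day overflow forward to 2094-03-02.
Adding +3 years to 2094-03-02 gives 2097-03-02.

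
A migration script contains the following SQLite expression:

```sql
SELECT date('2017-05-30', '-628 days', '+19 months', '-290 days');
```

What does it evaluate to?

2016-06-24

Applying '-628 days' to 2017-05-30: counting 628 days back gives 2015-09-10.
Adding +19 months to 2015-09-10 gives 2017-04-10.
Applying '-290 days' to 2017-04-10: counting 290 days back gives 2016-06-24.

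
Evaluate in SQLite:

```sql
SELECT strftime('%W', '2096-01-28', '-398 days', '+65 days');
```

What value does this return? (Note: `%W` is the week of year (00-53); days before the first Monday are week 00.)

First apply '-398 days', '+65 days': 2096-01-28 → 2095-03-01.
2095-03-01 is a Tuesday. SQLite's %W counts Mondays since the year started; the result is 09.

09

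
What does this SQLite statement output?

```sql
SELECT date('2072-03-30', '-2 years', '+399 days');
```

Adding -2 years to 2072-03-30 gives 2070-03-30.
Applying '+399 days' to 2070-03-30: counting 399 days forward gives 2071-05-03.

2071-05-03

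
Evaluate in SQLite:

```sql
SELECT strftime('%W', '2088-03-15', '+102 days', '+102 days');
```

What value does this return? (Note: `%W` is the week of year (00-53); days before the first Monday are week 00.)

First apply '+102 days', '+102 days': 2088-03-15 → 2088-10-05.
2088-10-05 is a Tuesday. SQLite's %W counts Mondays since the year started; the result is 40.

40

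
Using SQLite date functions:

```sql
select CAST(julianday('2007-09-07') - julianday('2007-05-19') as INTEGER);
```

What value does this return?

111

12 days remain in May 2007 after the 19th (31 − 19).
June 2007: 30 days.
July 2007: 31 days.
August 2007: 31 days.
Then 7 days into September 2007.
Total: 12 + 30 + 31 + 31 + 7 = 111.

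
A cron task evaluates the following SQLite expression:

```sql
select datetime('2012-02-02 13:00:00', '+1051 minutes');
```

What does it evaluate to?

2012-02-03 06:31:00

1051 minutes = 17h 31m; +1051 minutes from 2012-02-02 13:00:00 is 2012-02-03 06:31:00 (crosses midnight).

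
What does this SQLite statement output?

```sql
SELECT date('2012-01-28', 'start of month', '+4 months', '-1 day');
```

2012-04-30

`start of month` rewinds 2012-01-28 to 2012-01-01.
Adding +4 months to 2012-01-01 gives 2012-05-01.
Going back 1 day from 2012-05-01 reaches 2012-04-30 (last day of April, 30 days).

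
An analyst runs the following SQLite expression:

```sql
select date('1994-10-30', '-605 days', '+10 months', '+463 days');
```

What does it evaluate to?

Applying '-605 days' to 1994-10-30: counting 605 days back gives 1993-03-04.
Adding +10 months to 1993-03-04 gives 1994-01-04.
Applying '+463 days' to 1994-01-04: counting 463 days forward gives 1995-04-12.

1995-04-12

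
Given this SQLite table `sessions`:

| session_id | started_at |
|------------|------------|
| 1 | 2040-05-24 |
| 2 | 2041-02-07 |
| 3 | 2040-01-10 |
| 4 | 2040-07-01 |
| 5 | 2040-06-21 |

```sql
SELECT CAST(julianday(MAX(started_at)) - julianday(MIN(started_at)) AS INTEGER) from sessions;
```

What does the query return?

394

MIN = 2040-01-10, MAX = 2041-02-07.
21 days remain in January 2040 after the 10th (31 − 10).
Full months from February 2040 through January 2041 contribute their day counts.
Then 7 days into February 2041.
Total: 21 + 29 + 31 + 30 + 31 + 30 + 31 + 31 + 30 + 31 + 30 + 31 + 31 + 7 = 394.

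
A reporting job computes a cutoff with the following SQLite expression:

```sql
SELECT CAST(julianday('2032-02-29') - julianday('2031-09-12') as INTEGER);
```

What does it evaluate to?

170

18 days remain in September 2031 after the 12th (30 − 12).
October 2031: 31 days.
November 2031: 30 days.
December 2031: 31 days.
January 2032: 31 days.
Then 29 days into February 2032.
Total: 18 + 31 + 30 + 31 + 31 + 29 = 170.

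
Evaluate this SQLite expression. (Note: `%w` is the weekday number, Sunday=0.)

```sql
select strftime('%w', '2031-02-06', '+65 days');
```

6

First apply '+65 days': 2031-02-06 → 2031-04-12.
2031-04-12 is a Saturday; with Sunday=0 that is 6.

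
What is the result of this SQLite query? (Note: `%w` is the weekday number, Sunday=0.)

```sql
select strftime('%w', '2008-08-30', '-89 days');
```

1

First apply '-89 days': 2008-08-30 → 2008-06-02.
2008-06-02 is a Monday; with Sunday=0 that is 1.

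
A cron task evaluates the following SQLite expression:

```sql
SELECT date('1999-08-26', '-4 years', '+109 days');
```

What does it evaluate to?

1995-12-13

Adding -4 years to 1999-08-26 gives 1995-08-26.
Applying '+109 days' to 1995-08-26: counting 109 days forward gives 1995-12-13.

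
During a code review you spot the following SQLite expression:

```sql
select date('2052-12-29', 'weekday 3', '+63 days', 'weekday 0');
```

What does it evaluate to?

2053-03-09

`weekday 3` advances to the next Wednesday; 2052-12-29 is a Sunday, so it moves forward to 2053-01-01.
Applying '+63 days' to 2053-01-01: counting 63 days forward gives 2053-03-05.
`weekday 0` advances to the next Sunday; 2053-03-05 is a Wednesday, so it moves forward to 2053-03-09.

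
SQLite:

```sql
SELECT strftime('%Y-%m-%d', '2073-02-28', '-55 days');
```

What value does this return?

2073-01-04

First apply '-55 days': 2073-02-28 → 2073-01-04.
`%Y-%m-%d` extracts the ISO date: 2073-01-04.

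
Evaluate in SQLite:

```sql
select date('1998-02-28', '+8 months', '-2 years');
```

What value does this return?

Adding +8 months to 1998-02-28 gives 1998-10-28.
Adding -2 years to 1998-10-28 gives 1996-10-28.

1996-10-28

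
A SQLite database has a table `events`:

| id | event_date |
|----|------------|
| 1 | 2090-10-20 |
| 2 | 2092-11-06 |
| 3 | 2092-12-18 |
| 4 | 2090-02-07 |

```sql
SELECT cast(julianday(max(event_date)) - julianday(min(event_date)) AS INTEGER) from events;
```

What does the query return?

1045

MIN = 2090-02-07, MAX = 2092-12-18.
21 days remain in February 2090 after the 7th (28 − 7).
Full months from March 2090 through November 2092 contribute their day counts.
Then 18 days into December 2092.
Total: 21 + 31 + 30 + 31 + 30 + 31 + 31 + 30 + 31 + 30 + 31 + 31 + 28 + 31 + 30 + 31 + 30 + 31 + 31 + 30 + 31 + 30 + 31 + 31 + 29 + 31 + 30 + 31 + 30 + 31 + 31 + 30 + 31 + 30 + 18 = 1045.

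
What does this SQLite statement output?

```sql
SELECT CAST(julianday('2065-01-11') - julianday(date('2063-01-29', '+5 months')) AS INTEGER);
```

Adding +5 months to 2063-01-29 gives 2063-06-29.
1 day remains in June 2063 after the 29th (30 − 29).
Full months from July 2063 through December 2064 contribute their day counts.
Then 11 days into January 2065.
Total: 1 + 31 + 31 + 30 + 31 + 30 + 31 + 31 + 29 + 31 + 30 + 31 + 30 + 31 + 31 + 30 + 31 + 30 + 31 + 11 = 562.

562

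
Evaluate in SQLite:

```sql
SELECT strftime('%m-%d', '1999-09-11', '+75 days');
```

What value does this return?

11-25

First apply '+75 days': 1999-09-11 → 1999-11-25.
`%m-%d` extracts the month-day: 11-25.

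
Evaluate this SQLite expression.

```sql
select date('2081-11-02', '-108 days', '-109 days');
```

2081-03-30

Applying '-108 days' to 2081-11-02: counting 108 days back gives 2081-07-17.
Applying '-109 days' to 2081-07-17: counting 109 days back gives 2081-03-30.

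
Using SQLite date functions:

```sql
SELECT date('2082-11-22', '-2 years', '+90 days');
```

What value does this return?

2081-02-20

Adding -2 years to 2082-11-22 gives 2080-11-22.
Applying '+90 days' to 2080-11-22: counting 90 days forward gives 2081-02-20.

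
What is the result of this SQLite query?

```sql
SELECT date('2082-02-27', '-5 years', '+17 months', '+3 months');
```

Adding -5 years to 2082-02-27 gives 2077-02-27.
Adding +17 months to 2077-02-27 gives 2078-07-27.
Adding +3 months to 2078-07-27 gives 2078-10-27.

2078-10-27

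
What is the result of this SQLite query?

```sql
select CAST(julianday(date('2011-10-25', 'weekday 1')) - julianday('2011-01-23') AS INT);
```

`weekday 1` advances to the next Monday; 2011-10-25 is a Tuesday, so it moves forward to 2011-10-31.
8 days remain in January 2011 after the 23rd (31 − 23).
Full months from February 2011 through September 2011 contribute their day counts.
Then 31 days into October 2011.
Total: 8 + 28 + 31 + 30 + 31 + 30 + 31 + 31 + 30 + 31 = 281.

281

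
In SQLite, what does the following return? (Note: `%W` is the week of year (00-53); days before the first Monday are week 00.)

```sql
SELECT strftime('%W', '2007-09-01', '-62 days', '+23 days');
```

First apply '-62 days', '+23 days': 2007-09-01 → 2007-07-24.
2007-07-24 is a Tuesday. SQLite's %W counts Mondays since the year started; the result is 30.

30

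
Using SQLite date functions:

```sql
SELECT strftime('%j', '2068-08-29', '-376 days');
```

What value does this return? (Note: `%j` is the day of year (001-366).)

First apply '-376 days': 2068-08-29 → 2067-08-19.
Day-of-year for 2067-08-19: days since 2067-01-01 inclusive = 231, zero-padded to 231.

231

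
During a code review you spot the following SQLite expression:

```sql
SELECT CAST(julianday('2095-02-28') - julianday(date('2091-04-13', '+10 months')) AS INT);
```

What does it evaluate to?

Adding +10 months to 2091-04-13 gives 2092-02-13.
16 days remain in February 2092 after the 13th (29 − 13).
Full months from March 2092 through January 2095 contribute their day counts.
Then 28 days into February 2095.
Total: 16 + 31 + 30 + 31 + 30 + 31 + 31 + 30 + 31 + 30 + 31 + 31 + 28 + 31 + 30 + 31 + 30 + 31 + 31 + 30 + 31 + 30 + 31 + 31 + 28 + 31 + 30 + 31 + 30 + 31 + 31 + 30 + 31 + 30 + 31 + 31 + 28 = 1111.

1111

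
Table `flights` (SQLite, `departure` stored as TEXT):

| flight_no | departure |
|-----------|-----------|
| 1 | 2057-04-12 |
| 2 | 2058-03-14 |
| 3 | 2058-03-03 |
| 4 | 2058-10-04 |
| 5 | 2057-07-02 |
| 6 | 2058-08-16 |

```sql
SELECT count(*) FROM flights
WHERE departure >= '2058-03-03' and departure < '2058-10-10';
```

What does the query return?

4

Rows in [2058-03-03, 2058-10-10): 2058-03-14, 2058-03-03, 2058-10-04, 2058-08-16 → 4 rows.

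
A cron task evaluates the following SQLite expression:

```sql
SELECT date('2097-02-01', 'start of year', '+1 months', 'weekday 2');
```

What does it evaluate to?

`start of year` rewinds 2097-02-01 to 2097-01-01.
Adding +1 month to 2097-01-01 gives 2097-02-01.
`weekday 2` advances to the next Tuesday; 2097-02-01 is a Friday, so it moves forward to 2097-02-05.

2097-02-05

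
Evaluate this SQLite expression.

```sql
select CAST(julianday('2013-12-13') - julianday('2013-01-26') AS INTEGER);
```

5 days remain in January 2013 after the 26th (31 − 26).
Full months from February 2013 through November 2013 contribute their day counts.
Then 13 days into December 2013.
Total: 5 + 28 + 31 + 30 + 31 + 30 + 31 + 31 + 30 + 31 + 30 + 13 = 321.

321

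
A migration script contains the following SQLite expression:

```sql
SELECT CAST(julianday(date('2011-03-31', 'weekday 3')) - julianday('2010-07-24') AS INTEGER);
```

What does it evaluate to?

256

`weekday 3` advances to the next Wednesday; 2011-03-31 is a Thursday, so it moves forward to 2011-04-06.
7 days remain in July 2010 after the 24th (31 − 24).
Full months from August 2010 through March 2011 contribute their day counts.
Then 6 days into April 2011.
Total: 7 + 31 + 30 + 31 + 30 + 31 + 31 + 28 + 31 + 6 = 256.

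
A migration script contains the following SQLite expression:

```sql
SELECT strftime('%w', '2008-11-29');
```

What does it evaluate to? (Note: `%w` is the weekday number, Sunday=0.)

6

2008-11-29 is a Saturday; with Sunday=0 that is 6.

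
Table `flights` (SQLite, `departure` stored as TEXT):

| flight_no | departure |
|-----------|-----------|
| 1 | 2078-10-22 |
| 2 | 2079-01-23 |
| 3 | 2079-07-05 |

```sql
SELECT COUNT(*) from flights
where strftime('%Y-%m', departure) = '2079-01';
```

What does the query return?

1

Rows with year-month 2079-01: 2079-01-23 → 1.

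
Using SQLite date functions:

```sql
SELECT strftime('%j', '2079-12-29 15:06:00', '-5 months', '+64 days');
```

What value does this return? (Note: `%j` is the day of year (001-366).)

First apply '-5 months', '+64 days': 2079-12-29 15:06:00 → 2079-10-01 15:06:00.
Day-of-year for 2079-10-01: days since 2079-01-01 inclusive = 274, zero-padded to 274.

274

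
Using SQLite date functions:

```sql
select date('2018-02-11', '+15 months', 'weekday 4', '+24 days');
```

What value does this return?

Adding +15 months to 2018-02-11 gives 2019-05-11.
`weekday 4` advances to the next Thursday; 2019-05-11 is a Saturday, so it moves forward to 2019-05-16.
May 2019 has 31 days; 15 remain after the 16th, so 16 days reach 2019-06-01.
Advancing 8 more days within June lands on 2019-06-09.

2019-06-09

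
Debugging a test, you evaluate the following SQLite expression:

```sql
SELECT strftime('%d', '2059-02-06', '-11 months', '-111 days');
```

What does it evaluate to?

15

First apply '-11 months', '-111 days': 2059-02-06 → 2057-11-15.
`%d` extracts the 2-digit day of month: 15.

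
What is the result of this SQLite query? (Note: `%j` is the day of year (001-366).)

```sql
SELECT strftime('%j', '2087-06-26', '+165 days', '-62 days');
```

First apply '+165 days', '-62 days': 2087-06-26 → 2087-10-07.
Day-of-year for 2087-10-07: days since 2087-01-01 inclusive = 280, zero-padded to 280.

280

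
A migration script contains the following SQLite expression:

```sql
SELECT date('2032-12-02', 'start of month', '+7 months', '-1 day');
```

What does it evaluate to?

`start of month` rewinds 2032-12-02 to 2032-12-01.
Adding +7 months to 2032-12-01 gives 2033-07-01.
Going back 1 day from 2033-07-01 reaches 2033-06-30 (last day of June, 30 days).

2033-06-30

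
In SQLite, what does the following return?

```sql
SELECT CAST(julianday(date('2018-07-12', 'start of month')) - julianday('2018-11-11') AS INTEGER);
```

`start of month` rewinds 2018-07-12 to 2018-07-01.
30 days remain in July 2018 after the 1st (31 − 1).
August 2018: 31 days.
September 2018: 30 days.
October 2018: 31 days.
Then 11 days into November 2018.
Total: 30 + 31 + 30 + 31 + 11 = 133.
The subtraction is earlier − later, so the result is −133 → -133.

-133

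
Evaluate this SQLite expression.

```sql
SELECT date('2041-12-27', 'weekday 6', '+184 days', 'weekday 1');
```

2042-06-30

`weekday 6` advances to the next Saturday; 2041-12-27 is a Friday, so it moves forward to 2041-12-28.
Applying '+184 days' to 2041-12-28: counting 184 days forward gives 2042-06-30.
`weekday 1` advances to the next Monday; 2042-06-30 is already a Monday, so it stays at 2042-06-30.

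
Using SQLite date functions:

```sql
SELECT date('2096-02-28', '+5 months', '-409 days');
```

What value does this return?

Adding +5 months to 2096-02-28 gives 2096-07-28.
Applying '-409 days' to 2096-07-28: counting 409 days back gives 2095-06-15.

2095-06-15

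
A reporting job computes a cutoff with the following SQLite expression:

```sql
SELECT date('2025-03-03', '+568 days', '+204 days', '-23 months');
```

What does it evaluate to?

2025-05-14

Applying '+568 days' to 2025-03-03: counting 568 days forward gives 2026-09-22.
Applying '+204 days' to 2026-09-22: counting 204 days forward gives 2027-04-14.
Adding -23 months to 2027-04-14 gives 2025-05-14.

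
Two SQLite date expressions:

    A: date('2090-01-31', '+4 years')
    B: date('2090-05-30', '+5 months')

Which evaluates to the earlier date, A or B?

B

A = 2094-01-31.
B = 2090-10-30.
B is earlier.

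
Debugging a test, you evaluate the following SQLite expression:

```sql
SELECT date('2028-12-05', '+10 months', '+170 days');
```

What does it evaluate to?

Adding +10 months to 2028-12-05 gives 2029-10-05.
Applying '+170 days' to 2029-10-05: counting 170 days forward gives 2030-03-24.

2030-03-24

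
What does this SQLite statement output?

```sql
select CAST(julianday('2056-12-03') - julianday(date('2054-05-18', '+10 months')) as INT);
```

Adding +10 months to 2054-05-18 gives 2055-03-18.
13 days remain in March 2055 after the 18th (31 − 18).
Full months from April 2055 through November 2056 contribute their day counts.
Then 3 days into December 2056.
Total: 13 + 30 + 31 + 30 + 31 + 31 + 30 + 31 + 30 + 31 + 31 + 29 + 31 + 30 + 31 + 30 + 31 + 31 + 30 + 31 + 30 + 3 = 626.

626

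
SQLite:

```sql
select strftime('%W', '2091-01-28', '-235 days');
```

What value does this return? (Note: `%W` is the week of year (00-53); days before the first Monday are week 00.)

First apply '-235 days': 2091-01-28 → 2090-06-07.
2090-06-07 is a Wednesday. SQLite's %W counts Mondays since the year started; the result is 23.

23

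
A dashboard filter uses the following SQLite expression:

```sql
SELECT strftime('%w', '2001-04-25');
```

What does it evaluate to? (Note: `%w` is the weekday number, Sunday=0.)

3

2001-04-25 is a Wednesday; with Sunday=0 that is 3.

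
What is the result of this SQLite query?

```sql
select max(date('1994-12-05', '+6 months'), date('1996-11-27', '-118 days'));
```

date('1994-12-05', '+6 months') → 1995-06-05.
date('1996-11-27', '-118 days') → 1996-08-01.
Later of the two is 1996-08-01.

1996-08-01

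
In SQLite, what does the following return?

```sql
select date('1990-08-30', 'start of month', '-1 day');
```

`start of month` rewinds 1990-08-30 to 1990-08-01.
Going back 1 day from 1990-08-01 reaches 1990-07-31 (last day of July, 31 days).

1990-07-31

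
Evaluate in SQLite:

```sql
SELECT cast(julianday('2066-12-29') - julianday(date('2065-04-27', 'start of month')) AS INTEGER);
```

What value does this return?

637

`start of month` rewinds 2065-04-27 to 2065-04-01.
29 days remain in April 2065 after the 1st (30 − 1).
Full months from May 2065 through November 2066 contribute their day counts.
Then 29 days into December 2066.
Total: 29 + 31 + 30 + 31 + 31 + 30 + 31 + 30 + 31 + 31 + 28 + 31 + 30 + 31 + 30 + 31 + 31 + 30 + 31 + 30 + 29 = 637.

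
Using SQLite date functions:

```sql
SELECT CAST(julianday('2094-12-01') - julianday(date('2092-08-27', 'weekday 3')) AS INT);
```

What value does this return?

`weekday 3` advances to the next Wednesday; 2092-08-27 is already a Wednesday, so it stays at 2092-08-27.
4 days remain in August 2092 after the 27th (31 − 27).
Full months from September 2092 through November 2094 contribute their day counts.
Then 1 day into December 2094.
Total: 4 + 30 + 31 + 30 + 31 + 31 + 28 + 31 + 30 + 31 + 30 + 31 + 31 + 30 + 31 + 30 + 31 + 31 + 28 + 31 + 30 + 31 + 30 + 31 + 31 + 30 + 31 + 30 + 1 = 826.

826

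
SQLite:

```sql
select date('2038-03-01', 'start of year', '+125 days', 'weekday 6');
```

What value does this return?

2038-05-08

`start of year` rewinds 2038-03-01 to 2038-01-01.
Applying '+125 days' to 2038-01-01: counting 125 days forward gives 2038-05-06.
`weekday 6` advances to the next Saturday; 2038-05-06 is a Thursday, so it moves forward to 2038-05-08.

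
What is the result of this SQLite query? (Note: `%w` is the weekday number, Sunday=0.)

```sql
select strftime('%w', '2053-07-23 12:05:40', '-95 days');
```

First apply '-95 days': 2053-07-23 12:05:40 → 2053-04-19 12:05:40.
2053-04-19 is a Saturday; with Sunday=0 that is 6.

6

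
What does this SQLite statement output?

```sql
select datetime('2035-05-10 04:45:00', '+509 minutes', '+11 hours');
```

2035-05-11 00:14:00

509 minutes = 8h 29m; +509 minutes from 2035-05-10 04:45:00 is 2035-05-10 13:14:00.
+11 hours from 2035-05-10 13:14:00 is 2035-05-11 00:14:00 (crosses midnight).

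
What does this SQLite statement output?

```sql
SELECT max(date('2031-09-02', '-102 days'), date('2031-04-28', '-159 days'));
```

date('2031-09-02', '-102 days') → 2031-05-23.
date('2031-04-28', '-159 days') → 2030-11-20.
Later of the two is 2031-05-23.

2031-05-23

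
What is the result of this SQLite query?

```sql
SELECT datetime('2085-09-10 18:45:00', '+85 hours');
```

+85 hours from 2085-09-10 18:45:00 is 2085-09-14 07:45:00 (crosses midnight).

2085-09-14 07:45:00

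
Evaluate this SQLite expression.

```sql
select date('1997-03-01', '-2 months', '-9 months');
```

1996-04-01

Adding -2 months to 1997-03-01 gives 1997-01-01.
Adding -9 months to 1997-01-01 gives 1996-04-01.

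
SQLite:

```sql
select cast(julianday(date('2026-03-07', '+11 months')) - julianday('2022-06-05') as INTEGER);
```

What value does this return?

1708

Adding +11 months to 2026-03-07 gives 2027-02-07.
25 days remain in June 2022 after the 5th (30 − 5).
Full months from July 2022 through January 2027 contribute their day counts.
Then 7 days into February 2027.
Total: 25 + 31 + 31 + 30 + 31 + 30 + 31 + 31 + 28 + 31 + 30 + 31 + 30 + 31 + 31 + 30 + 31 + 30 + 31 + 31 + 29 + 31 + 30 + 31 + 30 + 31 + 31 + 30 + 31 + 30 + 31 + 31 + 28 + 31 + 30 + 31 + 30 + 31 + 31 + 30 + 31 + 30 + 31 + 31 + 28 + 31 + 30 + 31 + 30 + 31 + 31 + 30 + 31 + 30 + 31 + 31 + 7 = 1708.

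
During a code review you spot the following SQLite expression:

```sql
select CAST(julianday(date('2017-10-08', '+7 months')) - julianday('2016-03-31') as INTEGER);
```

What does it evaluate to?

768

Adding +7 months to 2017-10-08 gives 2018-05-08.
0 days remain in March 2016 after the 31st (31 − 31).
Full months from April 2016 through April 2018 contribute their day counts.
Then 8 days into May 2018.
Total: 0 + 30 + 31 + 30 + 31 + 31 + 30 + 31 + 30 + 31 + 31 + 28 + 31 + 30 + 31 + 30 + 31 + 31 + 30 + 31 + 30 + 31 + 31 + 28 + 31 + 30 + 8 = 768.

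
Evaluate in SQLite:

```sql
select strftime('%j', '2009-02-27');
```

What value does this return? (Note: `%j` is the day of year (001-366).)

058

Day-of-year for 2009-02-27: days since 2009-01-01 inclusive = 58, zero-padded to 058.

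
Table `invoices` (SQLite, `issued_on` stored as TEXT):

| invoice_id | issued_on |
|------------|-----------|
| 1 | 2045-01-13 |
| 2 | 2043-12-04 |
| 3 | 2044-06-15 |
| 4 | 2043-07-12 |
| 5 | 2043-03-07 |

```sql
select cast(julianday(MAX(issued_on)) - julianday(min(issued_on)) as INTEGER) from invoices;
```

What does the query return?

MIN = 2043-03-07, MAX = 2045-01-13.
24 days remain in March 2043 after the 7th (31 − 7).
Full months from April 2043 through December 2044 contribute their day counts.
Then 13 days into January 2045.
Total: 24 + 30 + 31 + 30 + 31 + 31 + 30 + 31 + 30 + 31 + 31 + 29 + 31 + 30 + 31 + 30 + 31 + 31 + 30 + 31 + 30 + 31 + 13 = 678.

678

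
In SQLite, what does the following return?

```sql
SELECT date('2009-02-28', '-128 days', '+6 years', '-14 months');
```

Applying '-128 days' to 2009-02-28: counting 128 days back gives 2008-10-23.
Adding +6 years to 2008-10-23 gives 2014-10-23.
Adding -14 months to 2014-10-23 gives 2013-08-23.

2013-08-23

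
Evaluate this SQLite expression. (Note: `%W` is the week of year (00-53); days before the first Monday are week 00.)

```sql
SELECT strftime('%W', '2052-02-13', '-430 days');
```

49

First apply '-430 days': 2052-02-13 → 2050-12-10.
2050-12-10 is a Saturday. SQLite's %W counts Mondays since the year started; the result is 49.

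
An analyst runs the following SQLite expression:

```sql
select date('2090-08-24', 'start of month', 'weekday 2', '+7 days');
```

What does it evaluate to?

`start of month` rewinds 2090-08-24 to 2090-08-01.
`weekday 2` advances to the next Tuesday; 2090-08-01 is already a Tuesday, so it stays at 2090-08-01.
Advancing 7 more days within August lands on 2090-08-08.

2090-08-08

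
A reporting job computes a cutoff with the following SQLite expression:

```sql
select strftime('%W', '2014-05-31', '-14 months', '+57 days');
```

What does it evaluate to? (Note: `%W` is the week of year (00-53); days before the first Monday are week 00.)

First apply '-14 months', '+57 days': 2014-05-31 → 2013-05-27.
2013-05-27 is a Monday. SQLite's %W counts Mondays since the year started; the result is 21.

21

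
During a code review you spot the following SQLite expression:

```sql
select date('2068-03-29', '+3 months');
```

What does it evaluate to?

Adding +3 months to 2068-03-29 gives 2068-06-29.

2068-06-29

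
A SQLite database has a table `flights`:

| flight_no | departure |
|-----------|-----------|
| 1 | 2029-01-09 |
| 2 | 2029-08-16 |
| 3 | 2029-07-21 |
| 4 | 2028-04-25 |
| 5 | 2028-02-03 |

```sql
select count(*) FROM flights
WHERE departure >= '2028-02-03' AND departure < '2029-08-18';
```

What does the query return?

Rows in [2028-02-03, 2029-08-18): 2029-01-09, 2029-08-16, 2029-07-21, 2028-04-25, 2028-02-03 → 5 rows.

5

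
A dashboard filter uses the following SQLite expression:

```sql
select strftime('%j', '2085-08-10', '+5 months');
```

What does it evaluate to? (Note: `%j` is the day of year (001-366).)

First apply '+5 months': 2085-08-10 → 2086-01-10.
Day-of-year for 2086-01-10: days since 2086-01-01 inclusive = 10, zero-padded to 010.

010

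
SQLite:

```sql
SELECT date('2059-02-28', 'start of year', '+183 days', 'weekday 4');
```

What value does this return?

`start of year` rewinds 2059-02-28 to 2059-01-01.
Applying '+183 days' to 2059-01-01: counting 183 days forward gives 2059-07-03.
`weekday 4` advances to the next Thursday; 2059-07-03 is already a Thursday, so it stays at 2059-07-03.

2059-07-03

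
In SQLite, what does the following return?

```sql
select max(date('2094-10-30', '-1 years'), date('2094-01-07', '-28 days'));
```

2093-12-10

date('2094-10-30', '-1 years') → 2093-10-30.
date('2094-01-07', '-28 days') → 2093-12-10.
Later of the two is 2093-12-10.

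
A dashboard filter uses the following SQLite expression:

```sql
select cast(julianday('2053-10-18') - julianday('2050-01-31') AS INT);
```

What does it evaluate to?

1356

0 days remain in January 2050 after the 31st (31 − 31).
Full months from February 2050 through September 2053 contribute their day counts.
Then 18 days into October 2053.
Total: 0 + 28 + 31 + 30 + 31 + 30 + 31 + 31 + 30 + 31 + 30 + 31 + 31 + 28 + 31 + 30 + 31 + 30 + 31 + 31 + 30 + 31 + 30 + 31 + 31 + 29 + 31 + 30 + 31 + 30 + 31 + 31 + 30 + 31 + 30 + 31 + 31 + 28 + 31 + 30 + 31 + 30 + 31 + 31 + 30 + 18 = 1356.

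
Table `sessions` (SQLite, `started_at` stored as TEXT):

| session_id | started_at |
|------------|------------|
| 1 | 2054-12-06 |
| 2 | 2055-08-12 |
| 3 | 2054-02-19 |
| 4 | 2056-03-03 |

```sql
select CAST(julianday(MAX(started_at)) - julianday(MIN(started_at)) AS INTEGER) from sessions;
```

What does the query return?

743

MIN = 2054-02-19, MAX = 2056-03-03.
9 days remain in February 2054 after the 19th (28 − 19).
Full months from March 2054 through February 2056 contribute their day counts.
Then 3 days into March 2056.
Total: 9 + 31 + 30 + 31 + 30 + 31 + 31 + 30 + 31 + 30 + 31 + 31 + 28 + 31 + 30 + 31 + 30 + 31 + 31 + 30 + 31 + 30 + 31 + 31 + 29 + 3 = 743.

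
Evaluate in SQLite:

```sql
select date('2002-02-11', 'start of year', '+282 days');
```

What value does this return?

2002-10-10

`start of year` rewinds 2002-02-11 to 2002-01-01.
Applying '+282 days' to 2002-01-01: counting 282 days forward gives 2002-10-10.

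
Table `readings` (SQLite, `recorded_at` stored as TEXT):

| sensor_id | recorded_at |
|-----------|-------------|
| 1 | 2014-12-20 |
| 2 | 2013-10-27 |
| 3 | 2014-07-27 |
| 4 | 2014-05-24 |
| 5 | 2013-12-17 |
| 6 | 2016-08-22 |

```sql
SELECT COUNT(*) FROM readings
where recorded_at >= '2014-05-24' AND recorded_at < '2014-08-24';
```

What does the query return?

Rows in [2014-05-24, 2014-08-24): 2014-07-27, 2014-05-24 → 2 rows.

2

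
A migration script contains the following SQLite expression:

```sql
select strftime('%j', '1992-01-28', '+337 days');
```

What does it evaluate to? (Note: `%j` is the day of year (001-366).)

365

First apply '+337 days': 1992-01-28 → 1992-12-30.
Day-of-year for 1992-12-30: days since 1992-01-01 inclusive = 365, zero-padded to 365.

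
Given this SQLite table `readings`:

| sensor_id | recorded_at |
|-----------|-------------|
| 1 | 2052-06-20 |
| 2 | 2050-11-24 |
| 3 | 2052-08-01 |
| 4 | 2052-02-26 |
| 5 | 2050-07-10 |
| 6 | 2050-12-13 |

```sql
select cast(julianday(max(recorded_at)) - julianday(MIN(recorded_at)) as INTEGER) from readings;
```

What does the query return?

753

MIN = 2050-07-10, MAX = 2052-08-01.
21 days remain in July 2050 after the 10th (31 − 10).
Full months from August 2050 through July 2052 contribute their day counts.
Then 1 day into August 2052.
Total: 21 + 31 + 30 + 31 + 30 + 31 + 31 + 28 + 31 + 30 + 31 + 30 + 31 + 31 + 30 + 31 + 30 + 31 + 31 + 29 + 31 + 30 + 31 + 30 + 31 + 1 = 753.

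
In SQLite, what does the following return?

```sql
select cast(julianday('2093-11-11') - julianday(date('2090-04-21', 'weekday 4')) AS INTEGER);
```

`weekday 4` advances to the next Thursday; 2090-04-21 is a Friday, so it moves forward to 2090-04-27.
3 days remain in April 2090 after the 27th (30 − 27).
Full months from May 2090 through October 2093 contribute their day counts.
Then 11 days into November 2093.
Total: 3 + 31 + 30 + 31 + 31 + 30 + 31 + 30 + 31 + 31 + 28 + 31 + 30 + 31 + 30 + 31 + 31 + 30 + 31 + 30 + 31 + 31 + 29 + 31 + 30 + 31 + 30 + 31 + 31 + 30 + 31 + 30 + 31 + 31 + 28 + 31 + 30 + 31 + 30 + 31 + 31 + 30 + 31 + 11 = 1294.

1294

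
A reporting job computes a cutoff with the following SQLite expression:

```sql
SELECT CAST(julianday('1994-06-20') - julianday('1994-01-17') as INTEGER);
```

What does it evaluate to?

14 days remain in January 1994 after the 17th (31 − 17).
February 1994: 28 days.
March 1994: 31 days.
April 1994: 30 days.
May 1994: 31 days.
Then 20 days into June 1994.
Total: 14 + 28 + 31 + 30 + 31 + 20 = 154.

154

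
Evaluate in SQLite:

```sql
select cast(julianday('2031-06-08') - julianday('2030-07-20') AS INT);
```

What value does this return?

323

11 days remain in July 2030 after the 20th (31 − 20).
Full months from August 2030 through May 2031 contribute their day counts.
Then 8 days into June 2031.
Total: 11 + 31 + 30 + 31 + 30 + 31 + 31 + 28 + 31 + 30 + 31 + 8 = 323.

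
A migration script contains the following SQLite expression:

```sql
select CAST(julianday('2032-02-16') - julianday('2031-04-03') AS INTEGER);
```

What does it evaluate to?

27 days remain in April 2031 after the 3rd (30 − 3).
Full months from May 2031 through January 2032 contribute their day counts.
Then 16 days into February 2032.
Total: 27 + 31 + 30 + 31 + 31 + 30 + 31 + 30 + 31 + 31 + 16 = 319.

319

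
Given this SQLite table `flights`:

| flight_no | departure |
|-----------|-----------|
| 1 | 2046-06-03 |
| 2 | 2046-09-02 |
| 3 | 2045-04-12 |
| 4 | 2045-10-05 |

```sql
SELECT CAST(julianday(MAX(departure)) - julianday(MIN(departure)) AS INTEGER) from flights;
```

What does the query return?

508

MIN = 2045-04-12, MAX = 2046-09-02.
18 days remain in April 2045 after the 12th (30 − 12).
Full months from May 2045 through August 2046 contribute their day counts.
Then 2 days into September 2046.
Total: 18 + 31 + 30 + 31 + 31 + 30 + 31 + 30 + 31 + 31 + 28 + 31 + 30 + 31 + 30 + 31 + 31 + 2 = 508.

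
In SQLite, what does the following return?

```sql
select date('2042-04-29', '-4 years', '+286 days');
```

Adding -4 years to 2042-04-29 gives 2038-04-29.
Applying '+286 days' to 2038-04-29: counting 286 days forward gives 2039-02-09.

2039-02-09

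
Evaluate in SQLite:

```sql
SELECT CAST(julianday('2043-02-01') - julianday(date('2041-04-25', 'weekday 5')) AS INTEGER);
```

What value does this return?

646

`weekday 5` advances to the next Friday; 2041-04-25 is a Thursday, so it moves forward to 2041-04-26.
4 days remain in April 2041 after the 26th (30 − 26).
Full months from May 2041 through January 2043 contribute their day counts.
Then 1 day into February 2043.
Total: 4 + 31 + 30 + 31 + 31 + 30 + 31 + 30 + 31 + 31 + 28 + 31 + 30 + 31 + 30 + 31 + 31 + 30 + 31 + 30 + 31 + 31 + 1 = 646.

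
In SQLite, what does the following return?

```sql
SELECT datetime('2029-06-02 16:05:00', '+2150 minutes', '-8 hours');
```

2150 minutes = 35h 50m; +2150 minutes from 2029-06-02 16:05:00 is 2029-06-04 03:55:00 (crosses midnight).
-8 hours from 2029-06-04 03:55:00 is 2029-06-03 19:55:00 (crosses midnight).

2029-06-03 19:55:00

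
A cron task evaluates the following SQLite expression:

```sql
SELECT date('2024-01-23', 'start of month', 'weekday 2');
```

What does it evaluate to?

2024-01-02

`start of month` rewinds 2024-01-23 to 2024-01-01.
`weekday 2` advances to the next Tuesday; 2024-01-01 is a Monday, so it moves forward to 2024-01-02.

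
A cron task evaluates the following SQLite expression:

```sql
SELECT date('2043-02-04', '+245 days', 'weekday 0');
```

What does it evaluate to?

2043-10-11

Applying '+245 days' to 2043-02-04: counting 245 days forward gives 2043-10-07.
`weekday 0` advances to the next Sunday; 2043-10-07 is a Wednesday, so it moves forward to 2043-10-11.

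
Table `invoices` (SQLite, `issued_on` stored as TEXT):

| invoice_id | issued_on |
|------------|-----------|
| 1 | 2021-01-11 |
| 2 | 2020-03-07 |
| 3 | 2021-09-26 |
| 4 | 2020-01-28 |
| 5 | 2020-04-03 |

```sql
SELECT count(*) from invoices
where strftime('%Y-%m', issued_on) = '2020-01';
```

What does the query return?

1

Rows with year-month 2020-01: 2020-01-28 → 1.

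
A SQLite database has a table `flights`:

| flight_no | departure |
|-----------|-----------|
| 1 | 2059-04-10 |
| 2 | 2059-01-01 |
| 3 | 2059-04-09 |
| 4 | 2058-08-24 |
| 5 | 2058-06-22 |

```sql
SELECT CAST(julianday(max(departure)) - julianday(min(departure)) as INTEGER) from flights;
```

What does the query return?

292

MIN = 2058-06-22, MAX = 2059-04-10.
8 days remain in June 2058 after the 22nd (30 − 22).
Full months from July 2058 through March 2059 contribute their day counts.
Then 10 days into April 2059.
Total: 8 + 31 + 31 + 30 + 31 + 30 + 31 + 31 + 28 + 31 + 10 = 292.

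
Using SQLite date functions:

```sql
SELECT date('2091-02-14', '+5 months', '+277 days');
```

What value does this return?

Adding +5 months to 2091-02-14 gives 2091-07-14.
Applying '+277 days' to 2091-07-14: counting 277 days forward gives 2092-04-16.

2092-04-16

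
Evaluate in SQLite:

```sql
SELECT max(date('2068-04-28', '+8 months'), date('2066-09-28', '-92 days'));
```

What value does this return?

2068-12-28

date('2068-04-28', '+8 months') → 2068-12-28.
date('2066-09-28', '-92 days') → 2066-06-28.
Later of the two is 2068-12-28.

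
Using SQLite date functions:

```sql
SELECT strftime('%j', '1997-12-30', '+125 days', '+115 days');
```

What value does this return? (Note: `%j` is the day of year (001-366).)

239

First apply '+125 days', '+115 days': 1997-12-30 → 1998-08-27.
Day-of-year for 1998-08-27: days since 1998-01-01 inclusive = 239, zero-padded to 239.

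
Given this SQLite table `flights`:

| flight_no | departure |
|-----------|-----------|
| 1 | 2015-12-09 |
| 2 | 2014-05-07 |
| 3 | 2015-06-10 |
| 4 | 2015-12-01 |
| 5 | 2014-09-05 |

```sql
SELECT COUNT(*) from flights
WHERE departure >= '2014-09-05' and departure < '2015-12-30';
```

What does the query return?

4

Rows in [2014-09-05, 2015-12-30): 2015-12-09, 2015-06-10, 2015-12-01, 2014-09-05 → 4 rows.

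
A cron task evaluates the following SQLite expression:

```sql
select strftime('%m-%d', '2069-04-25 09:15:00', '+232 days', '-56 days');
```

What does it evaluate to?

10-18

First apply '+232 days', '-56 days': 2069-04-25 09:15:00 → 2069-10-18 09:15:00.
`%m-%d` extracts the month-day: 10-18.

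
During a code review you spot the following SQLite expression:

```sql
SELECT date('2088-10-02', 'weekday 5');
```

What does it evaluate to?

`weekday 5` advances to the next Friday; 2088-10-02 is a Saturday, so it moves forward to 2088-10-08.

2088-10-08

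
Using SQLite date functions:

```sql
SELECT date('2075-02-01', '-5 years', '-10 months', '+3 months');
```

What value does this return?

Adding -5 years to 2075-02-01 gives 2070-02-01.
Adding -10 months to 2070-02-01 gives 2069-04-01.
Adding +3 months to 2069-04-01 gives 2069-07-01.

2069-07-01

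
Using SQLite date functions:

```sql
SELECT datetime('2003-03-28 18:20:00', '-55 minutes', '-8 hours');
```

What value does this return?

2003-03-28 09:25:00

-55 minutes from 2003-03-28 18:20:00 is 2003-03-28 17:25:00.
-8 hours from 2003-03-28 17:25:00 is 2003-03-28 09:25:00.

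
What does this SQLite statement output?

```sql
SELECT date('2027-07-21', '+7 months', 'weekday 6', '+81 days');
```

Adding +7 months to 2027-07-21 gives 2028-02-21.
`weekday 6` advances to the next Saturday; 2028-02-21 is a Monday, so it moves forward to 2028-02-26.
Applying '+81 days' to 2028-02-26: counting 81 days forward gives 2028-05-17.

2028-05-17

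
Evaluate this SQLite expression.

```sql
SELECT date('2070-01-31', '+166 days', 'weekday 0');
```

2070-07-20

Applying '+166 days' to 2070-01-31: counting 166 days forward gives 2070-07-16.
`weekday 0` advances to the next Sunday; 2070-07-16 is a Wednesday, so it moves forward to 2070-07-20.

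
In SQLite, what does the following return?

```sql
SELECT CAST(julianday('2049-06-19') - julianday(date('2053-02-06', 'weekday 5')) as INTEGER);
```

`weekday 5` advances to the next Friday; 2053-02-06 is a Thursday, so it moves forward to 2053-02-07.
11 days remain in June 2049 after the 19th (30 − 19).
Full months from July 2049 through January 2053 contribute their day counts.
Then 7 days into February 2053.
Total: 11 + 31 + 31 + 30 + 31 + 30 + 31 + 31 + 28 + 31 + 30 + 31 + 30 + 31 + 31 + 30 + 31 + 30 + 31 + 31 + 28 + 31 + 30 + 31 + 30 + 31 + 31 + 30 + 31 + 30 + 31 + 31 + 29 + 31 + 30 + 31 + 30 + 31 + 31 + 30 + 31 + 30 + 31 + 31 + 7 = 1329.
The subtraction is earlier − later, so the result is −1329 → -1329.

-1329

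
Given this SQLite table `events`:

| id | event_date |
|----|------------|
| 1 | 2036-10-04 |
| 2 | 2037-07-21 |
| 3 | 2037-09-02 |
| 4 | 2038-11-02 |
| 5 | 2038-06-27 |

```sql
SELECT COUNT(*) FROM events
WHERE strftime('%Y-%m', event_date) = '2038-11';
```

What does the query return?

1

Rows with year-month 2038-11: 2038-11-02 → 1.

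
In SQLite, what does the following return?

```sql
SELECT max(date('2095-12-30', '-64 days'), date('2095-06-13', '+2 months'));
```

2095-10-27

date('2095-12-30', '-64 days') → 2095-10-27.
date('2095-06-13', '+2 months') → 2095-08-13.
Later of the two is 2095-10-27.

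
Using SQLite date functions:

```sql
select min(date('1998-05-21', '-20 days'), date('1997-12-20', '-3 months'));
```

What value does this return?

1997-09-20

date('1998-05-21', '-20 days') → 1998-05-01.
date('1997-12-20', '-3 months') → 1997-09-20.
Earlier of the two is 1997-09-20.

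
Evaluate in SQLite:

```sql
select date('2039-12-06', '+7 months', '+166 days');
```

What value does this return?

Adding +7 months to 2039-12-06 gives 2040-07-06.
Applying '+166 days' to 2040-07-06: counting 166 days forward gives 2040-12-19.

2040-12-19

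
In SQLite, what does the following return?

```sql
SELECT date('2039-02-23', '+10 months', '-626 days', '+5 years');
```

Adding +10 months to 2039-02-23 gives 2039-12-23.
Applying '-626 days' to 2039-12-23: counting 626 days back gives 2038-04-06.
Adding +5 years to 2038-04-06 gives 2043-04-06.

2043-04-06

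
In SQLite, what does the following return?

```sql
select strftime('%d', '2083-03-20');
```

`%d` extracts the 2-digit day of month: 20.

20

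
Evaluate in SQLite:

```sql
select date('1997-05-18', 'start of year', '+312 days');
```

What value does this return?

1997-11-09

`start of year` rewinds 1997-05-18 to 1997-01-01.
Applying '+312 days' to 1997-01-01: counting 312 days forward gives 1997-11-09.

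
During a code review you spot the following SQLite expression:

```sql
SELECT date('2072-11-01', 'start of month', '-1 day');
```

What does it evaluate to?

2072-10-31

`start of month` rewinds 2072-11-01 to 2072-11-01.
Going back 1 day from 2072-11-01 reaches 2072-10-31 (last day of October, 31 days).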